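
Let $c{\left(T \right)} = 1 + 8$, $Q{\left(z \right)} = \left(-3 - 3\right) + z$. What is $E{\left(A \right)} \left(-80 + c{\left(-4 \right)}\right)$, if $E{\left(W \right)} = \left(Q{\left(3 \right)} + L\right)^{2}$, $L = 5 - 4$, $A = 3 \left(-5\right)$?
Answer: $-284$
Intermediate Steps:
$A = -15$
$L = 1$ ($L = 5 - 4 = 1$)
$Q{\left(z \right)} = -6 + z$
$c{\left(T \right)} = 9$
$E{\left(W \right)} = 4$ ($E{\left(W \right)} = \left(\left(-6 + 3\right) + 1\right)^{2} = \left(-3 + 1\right)^{2} = \left(-2\right)^{2} = 4$)
$E{\left(A \right)} \left(-80 + c{\left(-4 \right)}\right) = 4 \left(-80 + 9\right) = 4 \left(-71\right) = -284$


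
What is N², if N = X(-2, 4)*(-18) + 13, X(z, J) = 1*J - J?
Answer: 169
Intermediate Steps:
X(z, J) = 0 (X(z, J) = J - J = 0)
N = 13 (N = 0*(-18) + 13 = 0 + 13 = 13)
N² = 13² = 169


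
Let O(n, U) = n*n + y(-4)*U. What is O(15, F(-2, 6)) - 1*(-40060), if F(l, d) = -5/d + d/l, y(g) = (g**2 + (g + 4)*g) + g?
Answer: 40239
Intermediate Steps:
y(g) = g + g**2 + g*(4 + g) (y(g) = (g**2 + (4 + g)*g) + g = (g**2 + g*(4 + g)) + g = g + g**2 + g*(4 + g))
O(n, U) = n**2 + 12*U (O(n, U) = n*n + (-4*(5 + 2*(-4)))*U = n**2 + (-4*(5 - 8))*U = n**2 + (-4*(-3))*U = n**2 + 12*U)
O(15, F(-2, 6)) - 1*(-40060) = (15**2 + 12*(-5/6 + 6/(-2))) - 1*(-40060) = (225 + 12*(-5*1/6 + 6*(-1/2))) + 40060 = (225 + 12*(-5/6 - 3)) + 40060 = (225 + 12*(-23/6)) + 40060 = (225 - 46) + 40060 = 179 + 40060 = 40239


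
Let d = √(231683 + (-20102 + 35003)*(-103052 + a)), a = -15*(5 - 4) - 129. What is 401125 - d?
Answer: 401125 - I*√1537491913 ≈ 4.0113e+5 - 39211.0*I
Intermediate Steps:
a = -144 (a = -15 - 129 = -144)
d = I*√1537491913 (d = √(231683 + (-20102 + 35003)*(-103052 - 144)) = √(231683 + 14901*(-103196)) = √(231683 - 1537723596) = √(-1537491913) = I*√1537491913 ≈ 39211.0*I)
401125 - d = 401125 - I*√1537491913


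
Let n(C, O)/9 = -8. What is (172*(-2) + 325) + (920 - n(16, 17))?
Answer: 973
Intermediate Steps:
n(C, O) = -72 (n(C, O) = 9*(-8) = -72)
(172*(-2) + 325) + (920 - n(16, 17)) = (172*(-2) + 325) + (920 - 1*(-72)) = (-344 + 325) + (920 + 72) = -19 + 992 = 973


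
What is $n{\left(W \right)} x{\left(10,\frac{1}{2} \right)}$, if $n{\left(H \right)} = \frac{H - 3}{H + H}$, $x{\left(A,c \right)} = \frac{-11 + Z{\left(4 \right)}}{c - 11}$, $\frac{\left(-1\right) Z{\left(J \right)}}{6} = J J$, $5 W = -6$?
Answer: $\frac{107}{6} \approx 17.833$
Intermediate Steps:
$W = - \frac{6}{5}$ ($W = \frac{1}{5} \left(-6\right) = - \frac{6}{5} \approx -1.2$)
$Z{\left(J \right)} = - 6 J^{2}$ ($Z{\left(J \right)} = - 6 J J = - 6 J^{2}$)
$x{\left(A,c \right)} = - \frac{107}{-11 + c}$ ($x{\left(A,c \right)} = \frac{-11 - 6 \cdot 4^{2}}{c - 11} = \frac{-11 - 96}{-11 + c} = - \frac{107}{-11 + c}$)
$n{\left(H \right)} = \frac{-3 + H}{2 H}$
$n{\left(W \right)} x{\left(10,\frac{1}{2} \right)} = \frac{-3 - \frac{6}{5}}{2 \left(- \frac{6}{5}\right)} \left(- \frac{107}{-11 + \frac{1}{2}}\right) = \frac{1}{2} \left(- \frac{5}{6}\right) \left(- \frac{21}{5}\right) \left(- \frac{107}{-11 + \frac{1}{2}}\right) = \frac{7 \left(- \frac{107}{- \frac{21}{2}}\right)}{4} = \frac{7 \left(\left(-107\right) \left(- \frac{2}{21}\right)\right)}{4} = \frac{7}{4} \cdot \frac{214}{21} = \frac{107}{6}$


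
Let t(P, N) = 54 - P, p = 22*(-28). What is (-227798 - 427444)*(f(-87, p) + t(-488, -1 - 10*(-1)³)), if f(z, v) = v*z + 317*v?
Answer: 92479545396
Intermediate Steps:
p = -616
f(z, v) = 317*v + v*z
(-227798 - 427444)*(f(-87, p) + t(-488, -1 - 10*(-1)³)) = (-227798 - 427444)*(-616*(317 - 87) + (54 - 1*(-488))) = -655242*(-616*230 + (54 + 488)) = -655242*(-141680 + 542) = -655242*(-141138) = 92479545396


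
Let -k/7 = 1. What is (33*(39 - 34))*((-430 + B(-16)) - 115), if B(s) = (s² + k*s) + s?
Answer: -31845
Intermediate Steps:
k = -7 (k = -7*1 = -7)
B(s) = s² - 6*s (B(s) = (s² - 7*s) + s = s² - 6*s)
(33*(39 - 34))*((-430 + B(-16)) - 115) = (33*(39 - 34))*((-430 - 16*(-6 - 16)) - 115) = (33*5)*((-430 - 16*(-22)) - 115) = 165*((-430 + 352) - 115) = 165*(-78 - 115) = 165*(-193) = -31845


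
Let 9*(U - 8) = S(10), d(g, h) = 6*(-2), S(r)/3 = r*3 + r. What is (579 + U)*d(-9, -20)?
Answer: -7204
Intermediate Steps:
S(r) = 12*r (S(r) = 3*(r*3 + r) = 3*(3*r + r) = 3*(4*r) = 12*r)
d(g, h) = -12
U = 64/3 (U = 8 + (12*10)/9 = 8 + (1/9)*120 = 8 + 40/3 = 64/3 ≈ 21.333)
(579 + U)*d(-9, -20) = (579 + 64/3)*(-12) = (1801/3)*(-12) = -7204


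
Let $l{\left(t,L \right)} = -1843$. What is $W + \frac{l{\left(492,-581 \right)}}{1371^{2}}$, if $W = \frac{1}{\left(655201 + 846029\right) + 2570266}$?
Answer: $- \frac{7501887487}{7652950812936} \approx -0.00098026$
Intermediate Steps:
$W = \frac{1}{4071496}$ ($W = \frac{1}{1501230 + 2570266} = \frac{1}{4071496} \approx 2.4561 \cdot 10^{-7}$)
$W + \frac{l{\left(492,-581 \right)}}{1371^{2}} = \frac{1}{4071496} - \frac{1843}{1371^{2}} = \frac{1}{4071496} - \frac{1843}{1879641} = - \frac{7501887487}{7652950812936}$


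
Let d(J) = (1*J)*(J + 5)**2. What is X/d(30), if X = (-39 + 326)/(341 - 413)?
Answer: -41/378000 ≈ -0.00010847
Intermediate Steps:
X = -287/72 (X = 287/(-72) = 287*(-1/72) = -287/72 ≈ -3.9861)
d(J) = J*(5 + J)**2
X/d(30) = -287*1/(30*(5 + 30)**2)/72 = -287/(72*(30*35**2)) = -287/(72*(30*1225)) = -287/72/36750 = -287/72*1/36750 = -41/378000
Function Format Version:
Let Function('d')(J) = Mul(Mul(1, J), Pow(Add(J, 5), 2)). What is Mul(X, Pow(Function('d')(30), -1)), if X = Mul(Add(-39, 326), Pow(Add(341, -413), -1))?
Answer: Rational(-41, 378000) ≈ -0.00010847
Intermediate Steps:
X = Rational(-287, 72) (X = Mul(287, Pow(-72, -1)) = Mul(287, Rational(-1, 72)) = Rational(-287, 72) ≈ -3.9861)
Function('d')(J) = Mul(J, Pow(Add(5, J), 2))
Mul(X, Pow(Function('d')(30), -1)) = Mul(Rational(-287, 72), Pow(Mul(30, Pow(Add(5, 30), 2)), -1)) = Mul(Rational(-287, 72), Pow(Mul(30, Pow(35, 2)), -1)) = Mul(Rational(-287, 72), Pow(Mul(30, 1225), -1)) = Mul(Rational(-287, 72), Pow(36750, -1)) = Mul(Rational(-287, 72), Rational(1, 36750)) = Rational(-41, 378000)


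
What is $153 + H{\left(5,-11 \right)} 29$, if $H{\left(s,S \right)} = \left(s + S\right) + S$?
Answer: $-340$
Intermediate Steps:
$H{\left(s,S \right)} = s + 2 S$ ($H{\left(s,S \right)} = \left(S + s\right) + S = s + 2 S$)
$153 + H{\left(5,-11 \right)} 29 = 153 + \left(5 + 2 \left(-11\right)\right) 29 = 153 + \left(5 - 22\right) 29 = 153 - 493 = -340$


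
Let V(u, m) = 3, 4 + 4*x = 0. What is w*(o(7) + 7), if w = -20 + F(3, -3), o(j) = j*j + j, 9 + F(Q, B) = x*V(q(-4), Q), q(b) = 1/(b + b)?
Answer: -2016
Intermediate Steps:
x = -1 (x = -1 + (¼)*0 = -1 + 0 = -1)
q(b) = 1/(2*b)
F(Q, B) = -12 (F(Q, B) = -9 - 1*3 = -9 - 3 = -12)
o(j) = j + j² (o(j) = j² + j = j + j²)
w = -32 (w = -20 - 12 = -32)
w*(o(7) + 7) = -32*(7*(1 + 7) + 7) = -32*(7*8 + 7) = -32*(56 + 7) = -32*63 = -2016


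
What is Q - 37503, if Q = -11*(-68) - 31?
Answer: -36786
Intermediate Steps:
Q = 717 (Q = 748 - 31 = 717)
Q - 37503 = 717 - 37503 = -36786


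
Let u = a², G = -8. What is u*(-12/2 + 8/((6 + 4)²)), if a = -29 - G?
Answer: -65268/25 ≈ -2610.7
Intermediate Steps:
a = -21 (a = -29 - 1*(-8) = -29 + 8 = -21)
u = 441 (u = (-21)² = 441)
u*(-12/2 + 8/((6 + 4)²)) = 441*(-12/2 + 8/((6 + 4)²)) = 441*(-12*½ + 8/(10²)) = 441*(-6 + 8/100) = 441*(-6 + 8*(1/100)) = 441*(-6 + 2/25) = 441*(-148/25) = -65268/25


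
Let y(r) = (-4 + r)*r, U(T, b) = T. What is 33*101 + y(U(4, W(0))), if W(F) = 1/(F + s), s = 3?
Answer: 3333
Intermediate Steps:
W(F) = 1/(3 + F) (W(F) = 1/(F + 3) = 1/(3 + F))
y(r) = r*(-4 + r)
33*101 + y(U(4, W(0))) = 33*101 + 4*(-4 + 4) = 3333 + 4*0 = 3333 + 0 = 3333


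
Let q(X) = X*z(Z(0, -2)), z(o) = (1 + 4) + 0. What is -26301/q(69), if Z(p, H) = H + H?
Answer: -8767/115 ≈ -76.235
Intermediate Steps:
Z(p, H) = 2*H
z(o) = 5 (z(o) = 5 + 0 = 5)
q(X) = 5*X (q(X) = X*5 = 5*X)
-26301/q(69) = -26301/(5*69) = -26301/345 = -26301*1/345 = -8767/115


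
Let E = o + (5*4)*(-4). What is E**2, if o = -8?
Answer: 7744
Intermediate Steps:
E = -88 (E = -8 + (5*4)*(-4) = -8 + 20*(-4) = -8 - 80 = -88)
E**2 = (-88)**2 = 7744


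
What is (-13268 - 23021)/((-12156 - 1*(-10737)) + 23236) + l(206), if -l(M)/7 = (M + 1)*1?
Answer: -31649122/21817 ≈ -1450.7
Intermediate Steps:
l(M) = -7 - 7*M (l(M) = -7*(M + 1) = -7*(1 + M) = -7 - 7*M)
(-13268 - 23021)/((-12156 - 1*(-10737)) + 23236) + l(206) = (-13268 - 23021)/((-12156 - 1*(-10737)) + 23236) + (-7 - 7*206) = -36289/((-12156 + 10737) + 23236) + (-7 - 1442) = -36289/(-1419 + 23236) - 1449 = -36289/21817 - 1449 = -31649122/21817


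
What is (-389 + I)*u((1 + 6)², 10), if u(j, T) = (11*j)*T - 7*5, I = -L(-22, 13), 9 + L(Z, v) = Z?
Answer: -1917090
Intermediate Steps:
L(Z, v) = -9 + Z
I = 31 (I = -(-9 - 22) = -1*(-31) = 31)
u(j, T) = -35 + 11*T*j (u(j, T) = 11*T*j - 35 = -35 + 11*T*j)
(-389 + I)*u((1 + 6)², 10) = (-389 + 31)*(-35 + 11*10*(1 + 6)²) = -358*(-35 + 11*10*7²) = -358*(-35 + 11*10*49) = -358*(-35 + 5390) = -358*5355 = -1917090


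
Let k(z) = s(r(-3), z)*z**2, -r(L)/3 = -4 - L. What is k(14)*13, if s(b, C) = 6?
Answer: 15288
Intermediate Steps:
r(L) = 12 + 3*L (r(L) = -3*(-4 - L) = 12 + 3*L)
k(z) = 6*z**2
k(14)*13 = (6*14**2)*13 = (6*196)*13 = 1176*13 = 15288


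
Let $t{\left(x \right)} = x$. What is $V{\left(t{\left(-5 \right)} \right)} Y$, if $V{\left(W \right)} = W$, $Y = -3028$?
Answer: $15140$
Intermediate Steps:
$V{\left(t{\left(-5 \right)} \right)} Y = \left(-5\right) \left(-3028\right) = 15140$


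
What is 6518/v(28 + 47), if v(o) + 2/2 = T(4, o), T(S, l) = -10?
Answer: -6518/11 ≈ -592.54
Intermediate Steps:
v(o) = -11 (v(o) = -1 - 10 = -11)
6518/v(28 + 47) = 6518/(-11) = 6518*(-1/11) = -6518/11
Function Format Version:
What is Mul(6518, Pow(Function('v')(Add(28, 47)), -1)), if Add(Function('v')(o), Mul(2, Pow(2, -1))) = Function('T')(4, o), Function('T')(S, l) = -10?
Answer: Rational(-6518, 11) ≈ -592.54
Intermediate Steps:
Function('v')(o) = -11 (Function('v')(o) = Add(-1, -10) = -11)
Mul(6518, Pow(Function('v')(Add(28, 47)), -1)) = Mul(6518, Pow(-11, -1)) = Mul(6518, Rational(-1, 11)) = Rational(-6518, 11)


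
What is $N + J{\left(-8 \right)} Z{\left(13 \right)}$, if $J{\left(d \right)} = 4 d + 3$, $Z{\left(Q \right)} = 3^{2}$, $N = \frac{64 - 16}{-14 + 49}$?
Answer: $- \frac{9087}{35} \approx -259.63$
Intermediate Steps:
$N = \frac{48}{35} \approx 1.3714$
$Z{\left(Q \right)} = 9$
$J{\left(d \right)} = 3 + 4 d$
$N + J{\left(-8 \right)} Z{\left(13 \right)} = \frac{48}{35} + \left(3 + 4 \left(-8\right)\right) 9 = \frac{48}{35} + \left(3 - 32\right) 9 = \frac{48}{35} - 261 = - \frac{9087}{35}$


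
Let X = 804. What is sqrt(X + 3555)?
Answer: sqrt(4359) ≈ 66.023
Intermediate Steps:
sqrt(X + 3555) = sqrt(804 + 3555) = sqrt(4359)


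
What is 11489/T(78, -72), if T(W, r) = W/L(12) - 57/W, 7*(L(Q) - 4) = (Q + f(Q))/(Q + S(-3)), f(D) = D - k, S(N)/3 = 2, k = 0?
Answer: 6571708/10229 ≈ 642.46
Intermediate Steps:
S(N) = 6 (S(N) = 3*2 = 6)
f(D) = D (f(D) = D - 1*0 = D + 0 = D)
L(Q) = 4 + 2*Q/(7*(6 + Q)) (L(Q) = 4 + ((Q + Q)/(Q + 6))/7 = 4 + ((2*Q)/(6 + Q))/7 = 4 + (2*Q/(6 + Q))/7 = 4 + 2*Q/(7*(6 + Q)))
T(W, r) = -57/W + 21*W/88 (T(W, r) = W/((6*(28 + 5*12)/(7*(6 + 12)))) - 57/W = W/(((6/7)*(28 + 60)/18)) - 57/W = W/(((6/7)*(1/18)*88)) - 57/W = W/(88/21) - 57/W = W*(21/88) - 57/W = 21*W/88 - 57/W = -57/W + 21*W/88)
11489/T(78, -72) = 11489/(-57/78 + (21/88)*78) = 11489/(-57*1/78 + 819/44) = 11489/(-19/26 + 819/44) = 11489/(10229/572) = 11489*(572/10229) = 6571708/10229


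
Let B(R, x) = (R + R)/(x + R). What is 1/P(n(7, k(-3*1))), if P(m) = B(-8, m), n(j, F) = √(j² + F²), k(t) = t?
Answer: ½ - √58/16 ≈ 0.024014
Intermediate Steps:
B(R, x) = 2*R/(R + x) (B(R, x) = (2*R)/(R + x) = 2*R/(R + x))
n(j, F) = √(F² + j²)
P(m) = -16/(-8 + m) (P(m) = 2*(-8)/(-8 + m) = -16/(-8 + m))
1/P(n(7, k(-3*1))) = 1/(-16/(-8 + √((-3*1)² + 7²))) = 1/(-16/(-8 + √((-3)² + 49))) = 1/(-16/(-8 + √(9 + 49))) = 1/(-16/(-8 + √58)) = ½ - √58/16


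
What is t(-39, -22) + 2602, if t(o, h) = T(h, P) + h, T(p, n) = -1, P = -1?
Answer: 2579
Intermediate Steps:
t(o, h) = -1 + h
t(-39, -22) + 2602 = (-1 - 22) + 2602 = -23 + 2602 = 2579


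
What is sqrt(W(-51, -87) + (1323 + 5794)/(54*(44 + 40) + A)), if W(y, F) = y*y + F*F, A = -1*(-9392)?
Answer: sqrt(493242281714)/6964 ≈ 100.85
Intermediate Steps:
A = 9392
W(y, F) = F**2 + y**2 (W(y, F) = y**2 + F**2 = F**2 + y**2)
sqrt(W(-51, -87) + (1323 + 5794)/(54*(44 + 40) + A)) = sqrt(((-87)**2 + (-51)**2) + (1323 + 5794)/(54*(44 + 40) + 9392)) = sqrt((7569 + 2601) + 7117/(54*84 + 9392)) = sqrt(10170 + 7117/(4536 + 9392)) = sqrt(10170 + 7117/13928) = sqrt(141654877/13928) = sqrt(493242281714)/6964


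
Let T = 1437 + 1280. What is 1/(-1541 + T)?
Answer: 1/1176 ≈ 0.00085034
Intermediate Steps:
T = 2717
1/(-1541 + T) = 1/(-1541 + 2717) = 1/1176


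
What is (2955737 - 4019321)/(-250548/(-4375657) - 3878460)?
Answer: 193911615612/707117099903 ≈ 0.27423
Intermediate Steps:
(2955737 - 4019321)/(-250548/(-4375657) - 3878460) = -1063584/(-250548*(-1/4375657) - 3878460) = -1063584/(250548/4375657 - 3878460) = -1063584/(-16970810397672/4375657) = -1063584*(-4375657/16970810397672) = 193911615612/707117099903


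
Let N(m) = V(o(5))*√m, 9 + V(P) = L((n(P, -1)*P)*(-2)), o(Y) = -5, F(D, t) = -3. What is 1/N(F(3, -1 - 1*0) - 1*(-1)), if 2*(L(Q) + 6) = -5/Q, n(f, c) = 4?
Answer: 8*I*√2/241 ≈ 0.046945*I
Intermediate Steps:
L(Q) = -6 - 5/(2*Q) (L(Q) = -6 + (-5/Q)/2 = -6 - 5/(2*Q))
V(P) = -15 + 5/(16*P) (V(P) = -9 + (-6 - 5*(-1/(8*P))/2) = -9 + (-6 - (-5)/(16*P)) = -9 + (-6 + 5/(16*P)) = -15 + 5/(16*P))
N(m) = -241*√m/16 (N(m) = (-15 + (5/16)/(-5))*√m = (-15 + (5/16)*(-⅕))*√m = (-15 - 1/16)*√m = -241*√m/16)
1/N(F(3, -1 - 1*0) - 1*(-1)) = 1/(-241*√(-3 - 1*(-1))/16) = 1/(-241*√(-3 + 1)/16) = 1/(-241*I*√2/16) = 8*I*√2/241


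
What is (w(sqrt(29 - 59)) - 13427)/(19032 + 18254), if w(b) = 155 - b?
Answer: -6636/18643 - I*sqrt(30)/37286 ≈ -0.35595 - 0.0001469*I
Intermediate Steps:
(w(sqrt(29 - 59)) - 13427)/(19032 + 18254) = ((155 - sqrt(29 - 59)) - 13427)/(19032 + 18254) = ((155 - sqrt(-30)) - 13427)/37286 = ((155 - I*sqrt(30)) - 13427)*(1/37286) = (-13272 - I*sqrt(30))*(1/37286) = -6636/18643 - I*sqrt(30)/37286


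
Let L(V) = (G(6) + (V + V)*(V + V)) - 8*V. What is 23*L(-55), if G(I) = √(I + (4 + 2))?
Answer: 288420 + 46*√3 ≈ 2.8850e+5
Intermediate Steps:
G(I) = √(6 + I) (G(I) = √(I + 6) = √(6 + I))
L(V) = -8*V + 2*√3 + 4*V² (L(V) = (√(6 + 6) + (V + V)*(V + V)) - 8*V = (√12 + (2*V)*(2*V)) - 8*V = (2*√3 + 4*V²) - 8*V = -8*V + 2*√3 + 4*V²)
23*L(-55) = 23*(-8*(-55) + 2*√3 + 4*(-55)²) = 23*(440 + 2*√3 + 4*3025) = 23*(440 + 2*√3 + 12100) = 23*(12540 + 2*√3) = 288420 + 46*√3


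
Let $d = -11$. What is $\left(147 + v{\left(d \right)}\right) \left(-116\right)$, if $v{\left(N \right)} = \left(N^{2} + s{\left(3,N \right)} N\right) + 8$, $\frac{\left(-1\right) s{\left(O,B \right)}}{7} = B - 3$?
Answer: $93032$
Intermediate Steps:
$s{\left(O,B \right)} = 21 - 7 B$ ($s{\left(O,B \right)} = - 7 \left(B - 3\right) = - 7 \left(-3 + B\right) = 21 - 7 B$)
$v{\left(N \right)} = 8 + N^{2} + N \left(21 - 7 N\right)$ ($v{\left(N \right)} = \left(N^{2} + \left(21 - 7 N\right) N\right) + 8 = \left(N^{2} + N \left(21 - 7 N\right)\right) + 8 = 8 + N^{2} + N \left(21 - 7 N\right)$)
$\left(147 + v{\left(d \right)}\right) \left(-116\right) = \left(147 + \left(8 - 6 \left(-11\right)^{2} + 21 \left(-11\right)\right)\right) \left(-116\right) = \left(147 - 949\right) \left(-116\right) = \left(-802\right) \left(-116\right) = 93032$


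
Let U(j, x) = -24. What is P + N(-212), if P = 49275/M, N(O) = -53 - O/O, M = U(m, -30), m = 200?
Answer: -16857/8 ≈ -2107.1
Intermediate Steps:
M = -24
N(O) = -54 (N(O) = -53 - 1*1 = -53 - 1 = -54)
P = -16425/8 (P = 49275/(-24) = 49275*(-1/24) = -16425/8 ≈ -2053.1)
P + N(-212) = -16425/8 - 54 = -16857/8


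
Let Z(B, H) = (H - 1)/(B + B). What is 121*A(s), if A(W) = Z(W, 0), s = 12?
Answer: -121/24 ≈ -5.0417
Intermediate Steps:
Z(B, H) = (-1 + H)/(2*B) (Z(B, H) = (-1 + H)/((2*B)) = (-1 + H)*(1/(2*B)) = (-1 + H)/(2*B))
A(W) = -1/(2*W) (A(W) = (-1 + 0)/(2*W) = (½)*(-1)/W = -1/(2*W))
121*A(s) = 121*(-½/12) = 121*(-½*1/12) = 121*(-1/24) = -121/24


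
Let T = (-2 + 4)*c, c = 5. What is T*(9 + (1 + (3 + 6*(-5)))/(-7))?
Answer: 890/7 ≈ 127.14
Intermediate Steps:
T = 10 (T = (-2 + 4)*5 = 2*5 = 10)
T*(9 + (1 + (3 + 6*(-5)))/(-7)) = 10*(9 + (1 + (3 + 6*(-5)))/(-7)) = 10*(9 + (1 + (3 - 30))*(-1/7)) = 10*(9 + (1 - 27)*(-1/7)) = 10*(9 - 26*(-1/7)) = 10*(9 + 26/7) = 10*(89/7) = 890/7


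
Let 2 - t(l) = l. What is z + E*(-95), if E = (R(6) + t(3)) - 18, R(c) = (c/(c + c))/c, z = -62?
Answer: 20821/12 ≈ 1735.1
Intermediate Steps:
t(l) = 2 - l
R(c) = 1/(2*c) (R(c) = (c/((2*c)))/c = ((1/(2*c))*c)/c = 1/(2*c))
E = -227/12 (E = ((½)/6 + (2 - 1*3)) - 18 = ((½)*(⅙) + (2 - 3)) - 18 = (1/12 - 1) - 18 = -11/12 - 18 = -227/12 ≈ -18.917)
z + E*(-95) = -62 - 227/12*(-95) = -62 + 21565/12 = 20821/12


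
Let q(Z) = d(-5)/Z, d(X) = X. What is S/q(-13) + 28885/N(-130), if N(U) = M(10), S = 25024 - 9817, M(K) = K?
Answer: 424267/10 ≈ 42427.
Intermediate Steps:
S = 15207
N(U) = 10
q(Z) = -5/Z
S/q(-13) + 28885/N(-130) = 15207/((-5/(-13))) + 28885/10 = 15207/((-5*(-1/13))) + 28885*(⅒) = 15207/(5/13) + 5777/2 = 15207*(13/5) + 5777/2 = 197691/5 + 5777/2 = 424267/10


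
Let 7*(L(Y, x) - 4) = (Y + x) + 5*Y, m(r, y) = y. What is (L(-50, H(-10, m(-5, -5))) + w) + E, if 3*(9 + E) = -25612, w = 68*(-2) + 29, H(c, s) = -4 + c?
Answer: -182578/21 ≈ -8694.2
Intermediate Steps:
w = -107 (w = -136 + 29 = -107)
E = -25639/3 (E = -9 + (⅓)*(-25612) = -9 - 25612/3 = -25639/3 ≈ -8546.3)
L(Y, x) = 4 + x/7 + 6*Y/7 (L(Y, x) = 4 + ((Y + x) + 5*Y)/7 = 4 + (x + 6*Y)/7 = 4 + (x/7 + 6*Y/7) = 4 + x/7 + 6*Y/7)
(L(-50, H(-10, m(-5, -5))) + w) + E = ((4 + (-4 - 10)/7 + (6/7)*(-50)) - 107) - 25639/3 = ((4 + (⅐)*(-14) - 300/7) - 107) - 25639/3 = ((4 - 2 - 300/7) - 107) - 25639/3 = (-286/7 - 107) - 25639/3 = -1035/7 - 25639/3 = -182578/21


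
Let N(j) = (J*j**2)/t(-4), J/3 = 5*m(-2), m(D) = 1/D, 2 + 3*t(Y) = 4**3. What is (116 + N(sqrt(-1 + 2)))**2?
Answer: 205606921/15376 ≈ 13372.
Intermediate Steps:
t(Y) = 62/3 (t(Y) = -2/3 + (1/3)*4**3 = -2/3 + (1/3)*64 = -2/3 + 64/3 = 62/3)
J = -15/2 (J = 3*(5/(-2)) = 3*(5*(-1/2)) = 3*(-5/2) = -15/2 ≈ -7.5000)
N(j) = -45*j**2/124 (N(j) = (-15*j**2/2)/(62/3) = -15*j**2/2*(3/62) = -45*j**2/124)
(116 + N(sqrt(-1 + 2)))**2 = (116 - 45*(sqrt(-1 + 2))**2/124)**2 = (116 - 45*(sqrt(1))**2/124)**2 = (116 - 45/124*1**2)**2 = (116 - 45/124*1)**2 = (116 - 45/124)**2 = (14339/124)**2 = 205606921/15376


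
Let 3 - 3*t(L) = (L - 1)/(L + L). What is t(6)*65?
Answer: 2015/36 ≈ 55.972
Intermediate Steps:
t(L) = 1 - (-1 + L)/(6*L) (t(L) = 1 - (L - 1)/(3*(L + L)) = 1 - (-1 + L)/(3*(2*L)) = 1 - (-1 + L)*1/(2*L)/3 = 1 - (-1 + L)/(6*L))
t(6)*65 = ((⅙)*(1 + 5*6)/6)*65 = ((⅙)*(⅙)*(1 + 30))*65 = ((⅙)*(⅙)*31)*65 = (31/36)*65 = 2015/36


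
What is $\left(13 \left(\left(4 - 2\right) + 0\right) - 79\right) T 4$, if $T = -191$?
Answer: $40492$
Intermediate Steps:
$\left(13 \left(\left(4 - 2\right) + 0\right) - 79\right) T 4 = \left(13 \left(\left(4 - 2\right) + 0\right) - 79\right) \left(-191\right) 4 = \left(13 \left(2 + 0\right) - 79\right) \left(-191\right) 4 = \left(13 \cdot 2 - 79\right) \left(-191\right) 4 = \left(26 - 79\right) \left(-191\right) 4 = \left(-53\right) \left(-191\right) 4 = 10123 \cdot 4 = 40492$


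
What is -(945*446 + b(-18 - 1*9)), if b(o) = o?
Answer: -421443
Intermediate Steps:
-(945*446 + b(-18 - 1*9)) = -(945*446 + (-18 - 1*9)) = -(421470 + (-18 - 9)) = -(421470 - 27) = -1*421443 = -421443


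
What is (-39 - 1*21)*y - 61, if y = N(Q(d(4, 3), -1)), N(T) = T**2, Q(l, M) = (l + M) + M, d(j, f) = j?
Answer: -301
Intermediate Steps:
Q(l, M) = l + 2*M (Q(l, M) = (M + l) + M = l + 2*M)
y = 4 (y = (4 + 2*(-1))**2 = (4 - 2)**2 = 2**2 = 4)
(-39 - 1*21)*y - 61 = (-39 - 1*21)*4 - 61 = (-39 - 21)*4 - 61 = -60*4 - 61 = -240 - 61 = -301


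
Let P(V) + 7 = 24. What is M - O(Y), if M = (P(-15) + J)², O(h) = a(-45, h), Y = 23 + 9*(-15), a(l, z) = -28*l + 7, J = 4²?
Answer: -178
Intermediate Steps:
P(V) = 17 (P(V) = -7 + 24 = 17)
J = 16
a(l, z) = 7 - 28*l
Y = -112 (Y = 23 - 135 = -112)
O(h) = 1267 (O(h) = 7 - 28*(-45) = 7 + 1260 = 1267)
M = 1089 (M = (17 + 16)² = 33² = 1089)
M - O(Y) = 1089 - 1*1267 = 1089 - 1267 = -178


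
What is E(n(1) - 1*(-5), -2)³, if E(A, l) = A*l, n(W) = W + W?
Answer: -2744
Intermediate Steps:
n(W) = 2*W
E(n(1) - 1*(-5), -2)³ = ((2*1 - 1*(-5))*(-2))³ = ((2 + 5)*(-2))³ = (7*(-2))³ = (-14)³ = -2744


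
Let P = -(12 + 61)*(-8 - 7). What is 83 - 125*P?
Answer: -136792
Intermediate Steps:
P = 1095 (P = -73*(-15) = -1*(-1095) = 1095)
83 - 125*P = 83 - 125*1095 = 83 - 136875 = -136792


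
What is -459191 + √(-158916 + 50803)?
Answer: -459191 + I*√108113 ≈ -4.5919e+5 + 328.81*I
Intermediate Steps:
-459191 + √(-158916 + 50803) = -459191 + √(-108113) = -459191 + I*√108113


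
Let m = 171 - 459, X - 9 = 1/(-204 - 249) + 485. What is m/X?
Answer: -130464/223781 ≈ -0.58300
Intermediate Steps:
X = 223781/453 (X = 9 + (1/(-204 - 249) + 485) = 9 + (1/(-453) + 485) = 9 + (-1/453 + 485) = 9 + 219704/453 = 223781/453 ≈ 494.00)
m = -288
m/X = -288/223781/453 = -288*453/223781 = -130464/223781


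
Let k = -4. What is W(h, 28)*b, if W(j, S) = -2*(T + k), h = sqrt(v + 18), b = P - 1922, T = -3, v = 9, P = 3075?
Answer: 16142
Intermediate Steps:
b = 1153 (b = 3075 - 1922 = 1153)
h = 3*sqrt(3) (h = sqrt(9 + 18) = sqrt(27) = 3*sqrt(3) ≈ 5.1962)
W(j, S) = 14 (W(j, S) = -2*(-3 - 4) = -2*(-7) = 14)
W(h, 28)*b = 14*1153 = 16142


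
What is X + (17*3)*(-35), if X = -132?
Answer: -1917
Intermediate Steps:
X + (17*3)*(-35) = -132 + (17*3)*(-35) = -132 + 51*(-35) = -132 - 1785 = -1917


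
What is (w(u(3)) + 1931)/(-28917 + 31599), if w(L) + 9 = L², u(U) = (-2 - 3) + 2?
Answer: 1931/2682 ≈ 0.71999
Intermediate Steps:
u(U) = -3 (u(U) = -5 + 2 = -3)
w(L) = -9 + L²
(w(u(3)) + 1931)/(-28917 + 31599) = ((-9 + (-3)²) + 1931)/(-28917 + 31599) = ((-9 + 9) + 1931)/2682 = (0 + 1931)*(1/2682) = 1931*(1/2682) = 1931/2682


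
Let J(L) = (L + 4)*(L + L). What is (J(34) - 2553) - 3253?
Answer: -3222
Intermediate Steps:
J(L) = 2*L*(4 + L) (J(L) = (4 + L)*(2*L) = 2*L*(4 + L))
(J(34) - 2553) - 3253 = (2*34*(4 + 34) - 2553) - 3253 = (2*34*38 - 2553) - 3253 = (2584 - 2553) - 3253 = 31 - 3253 = -3222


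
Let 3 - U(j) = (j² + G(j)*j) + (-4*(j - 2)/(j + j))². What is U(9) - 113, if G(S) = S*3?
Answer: -35350/81 ≈ -436.42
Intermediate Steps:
G(S) = 3*S
U(j) = 3 - 4*j² - 4*(-2 + j)²/j² (U(j) = 3 - ((j² + (3*j)*j) + (-4*(j - 2)/(j + j))²) = 3 - ((j² + 3*j²) + (-4*(-2 + j)/(2*j))²) = 3 - (4*j² + (-4*(-2 + j)*1/(2*j))²) = 3 - (4*j² + (-2*(-2 + j)/j)²) = 3 - (4*j² + 4*(-2 + j)²/j²) = 3 + (-4*j² - 4*(-2 + j)²/j²) = 3 - 4*j² - 4*(-2 + j)²/j²)
U(9) - 113 = (-1 - 16/9² - 4*9² + 16/9) - 113 = (-1 - 16*1/81 - 4*81 + 16*(⅑)) - 113 = (-1 - 16/81 - 324 + 16/9) - 113 = -26197/81 - 113 = -35350/81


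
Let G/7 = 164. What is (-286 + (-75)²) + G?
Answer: 6487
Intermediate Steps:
G = 1148 (G = 7*164 = 1148)
(-286 + (-75)²) + G = (-286 + (-75)²) + 1148 = (-286 + 5625) + 1148 = 5339 + 1148 = 6487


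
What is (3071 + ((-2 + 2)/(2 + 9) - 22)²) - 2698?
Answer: 857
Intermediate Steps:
(3071 + ((-2 + 2)/(2 + 9) - 22)²) - 2698 = (3071 + (0/11 - 22)²) - 2698 = (3071 + (0*(1/11) - 22)²) - 2698 = (3071 + (0 - 22)²) - 2698 = (3071 + (-22)²) - 2698 = (3071 + 484) - 2698 = 3555 - 2698 = 857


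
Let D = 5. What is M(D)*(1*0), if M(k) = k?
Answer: 0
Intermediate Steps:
M(D)*(1*0) = 5*(1*0) = 5*0 = 0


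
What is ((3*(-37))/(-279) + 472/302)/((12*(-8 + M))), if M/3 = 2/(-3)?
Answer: -5507/337032 ≈ -0.016340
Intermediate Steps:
M = -2 (M = 3*(2/(-3)) = 3*(2*(-1/3)) = 3*(-2/3) = -2)
((3*(-37))/(-279) + 472/302)/((12*(-8 + M))) = ((3*(-37))/(-279) + 472/302)/((12*(-8 - 2))) = (-111*(-1/279) + 472*(1/302))/((12*(-10))) = (37/93 + 236/151)/(-120) = (27535/14043)*(-1/120) = -5507/337032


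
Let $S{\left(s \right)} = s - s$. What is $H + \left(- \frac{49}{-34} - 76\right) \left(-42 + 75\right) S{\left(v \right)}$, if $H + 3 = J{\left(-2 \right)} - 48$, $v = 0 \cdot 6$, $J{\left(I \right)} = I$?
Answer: $-53$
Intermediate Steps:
$v = 0$
$S{\left(s \right)} = 0$
$H = -53$ ($H = -3 - 50 = -53$)
$H + \left(- \frac{49}{-34} - 76\right) \left(-42 + 75\right) S{\left(v \right)} = -53 + \left(- \frac{49}{-34} - 76\right) \left(-42 + 75\right) 0 = -53 + \left(\left(-49\right) \left(- \frac{1}{34}\right) - 76\right) 33 \cdot 0 = -53 + \left(\frac{49}{34} - 76\right) 33 \cdot 0 = -53 + \left(- \frac{2535}{34}\right) 33 \cdot 0 = -53 - 0 = -53 + 0 = -53$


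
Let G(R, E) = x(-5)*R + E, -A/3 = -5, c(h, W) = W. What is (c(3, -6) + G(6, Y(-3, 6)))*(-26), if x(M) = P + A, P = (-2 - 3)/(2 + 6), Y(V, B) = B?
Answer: -4485/2 ≈ -2242.5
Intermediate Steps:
P = -5/8 ≈ -0.62500
A = 15 (A = -3*(-5) = 15)
x(M) = 115/8 (x(M) = -5/8 + 15 = 115/8)
G(R, E) = E + 115*R/8 (G(R, E) = 115*R/8 + E = E + 115*R/8)
(c(3, -6) + G(6, Y(-3, 6)))*(-26) = (-6 + (6 + (115/8)*6))*(-26) = (-6 + (6 + 345/4))*(-26) = (-6 + 369/4)*(-26) = (345/4)*(-26) = -4485/2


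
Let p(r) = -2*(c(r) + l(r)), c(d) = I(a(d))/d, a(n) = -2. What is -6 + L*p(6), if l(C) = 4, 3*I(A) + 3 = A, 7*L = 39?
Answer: -997/21 ≈ -47.476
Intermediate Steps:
L = 39/7 (L = (1/7)*39 = 39/7 ≈ 5.5714)
I(A) = -1 + A/3
c(d) = -5/(3*d) (c(d) = (-1 + (1/3)*(-2))/d = (-1 - 2/3)/d = -5/(3*d))
p(r) = -8 + 10/(3*r) (p(r) = -2*(-5/(3*r) + 4) = -2*(4 - 5/(3*r)) = -8 + 10/(3*r))
-6 + L*p(6) = -6 + 39*(-8 + (10/3)/6)/7 = -6 + 39*(-8 + (10/3)*(1/6))/7 = -6 + 39*(-8 + 5/9)/7 = -6 + (39/7)*(-67/9) = -6 - 871/21 = -997/21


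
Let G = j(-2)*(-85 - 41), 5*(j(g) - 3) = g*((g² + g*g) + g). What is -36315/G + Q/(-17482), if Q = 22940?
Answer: 58622645/122374 ≈ 479.04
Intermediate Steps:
j(g) = 3 + g*(g + 2*g²)/5 (j(g) = 3 + (g*((g² + g*g) + g))/5 = 3 + (g*((g² + g²) + g))/5 = 3 + (g*(2*g² + g))/5 = 3 + (g*(g + 2*g²))/5 = 3 + g*(g + 2*g²)/5)
G = -378/5 (G = (3 + (⅕)*(-2)² + (⅖)*(-2)³)*(-85 - 41) = (3 + (⅕)*4 + (⅖)*(-8))*(-126) = (3 + ⅘ - 16/5)*(-126) = (⅗)*(-126) = -378/5 ≈ -75.600)
-36315/G + Q/(-17482) = -36315/(-378/5) + 22940/(-17482) = -36315*(-5/378) + 22940*(-1/17482) = 6725/14 - 11470/8741 = 58622645/122374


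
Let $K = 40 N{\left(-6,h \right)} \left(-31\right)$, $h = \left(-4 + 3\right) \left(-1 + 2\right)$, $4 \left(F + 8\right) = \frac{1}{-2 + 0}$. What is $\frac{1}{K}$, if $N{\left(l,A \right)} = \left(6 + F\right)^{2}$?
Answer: $- \frac{8}{44795} \approx -0.00017859$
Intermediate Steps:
$F = - \frac{65}{8}$ ($F = -8 + \frac{1}{4 \left(-2 + 0\right)} = -8 + \frac{1}{4 \left(-2\right)} = -8 + \frac{1}{4} \left(- \frac{1}{2}\right) = -8 - \frac{1}{8} = - \frac{65}{8} \approx -8.125$)
$h = -1$ ($h = \left(-1\right) 1 = -1$)
$N{\left(l,A \right)} = \frac{289}{64}$ ($N{\left(l,A \right)} = \left(6 - \frac{65}{8}\right)^{2} = \left(- \frac{17}{8}\right)^{2} = \frac{289}{64}$)
$K = - \frac{44795}{8}$ ($K = 40 \cdot \frac{289}{64} \left(-31\right) = \frac{1445}{8} \left(-31\right) = - \frac{44795}{8} \approx -5599.4$)
$\frac{1}{K} = \frac{1}{- \frac{44795}{8}} = - \frac{8}{44795}$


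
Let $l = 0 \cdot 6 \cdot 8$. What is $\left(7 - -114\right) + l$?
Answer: $121$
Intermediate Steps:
$l = 0$ ($l = 0 \cdot 8 = 0$)
$\left(7 - -114\right) + l = \left(7 - -114\right) + 0 = \left(7 + 114\right) + 0 = 121 + 0 = 121$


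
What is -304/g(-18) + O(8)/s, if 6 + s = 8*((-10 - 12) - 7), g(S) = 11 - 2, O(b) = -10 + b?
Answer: -36167/1071 ≈ -33.769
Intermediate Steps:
g(S) = 9
s = -238 (s = -6 + 8*((-10 - 12) - 7) = -6 + 8*(-22 - 7) = -6 + 8*(-29) = -6 - 232 = -238)
-304/g(-18) + O(8)/s = -304/9 + (-10 + 8)/(-238) = -304*1/9 - 2*(-1/238) = -304/9 + 1/119 = -36167/1071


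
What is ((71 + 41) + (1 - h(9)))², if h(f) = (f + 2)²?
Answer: 64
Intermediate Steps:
h(f) = (2 + f)²
((71 + 41) + (1 - h(9)))² = ((71 + 41) + (1 - (2 + 9)²))² = (112 + (1 - 1*11²))² = (112 + (1 - 1*121))² = (112 + (1 - 121))² = (112 - 120)² = (-8)² = 64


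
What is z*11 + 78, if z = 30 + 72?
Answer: 1200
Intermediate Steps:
z = 102
z*11 + 78 = 102*11 + 78 = 1122 + 78 = 1200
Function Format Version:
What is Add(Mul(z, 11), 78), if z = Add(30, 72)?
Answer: 1200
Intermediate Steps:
z = 102
Add(Mul(z, 11), 78) = Add(Mul(102, 11), 78) = Add(1122, 78) = 1200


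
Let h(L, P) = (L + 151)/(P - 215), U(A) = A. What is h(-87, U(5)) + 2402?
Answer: 252178/105 ≈ 2401.7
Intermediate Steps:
h(L, P) = (151 + L)/(-215 + P)
h(-87, U(5)) + 2402 = (151 - 87)/(-215 + 5) + 2402 = 64/(-210) + 2402 = -1/210*64 + 2402 = -32/105 + 2402 = 252178/105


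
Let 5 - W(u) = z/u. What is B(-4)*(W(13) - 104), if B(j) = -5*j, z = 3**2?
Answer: -25920/13 ≈ -1993.8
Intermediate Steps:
z = 9
W(u) = 5 - 9/u
B(-4)*(W(13) - 104) = (-5*(-4))*((5 - 9/13) - 104) = 20*((5 - 9*1/13) - 104) = 20*((5 - 9/13) - 104) = 20*(56/13 - 104) = 20*(-1296/13) = -25920/13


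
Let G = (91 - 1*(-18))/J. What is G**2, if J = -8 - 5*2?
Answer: 11881/324 ≈ 36.670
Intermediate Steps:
J = -18 (J = -8 - 10 = -18)
G = -109/18 (G = (91 - 1*(-18))/(-18) = (91 + 18)*(-1/18) = 109*(-1/18) = -109/18 ≈ -6.0556)
G**2 = (-109/18)**2 = 11881/324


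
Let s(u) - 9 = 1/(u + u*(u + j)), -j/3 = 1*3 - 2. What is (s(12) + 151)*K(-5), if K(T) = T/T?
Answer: 19201/120 ≈ 160.01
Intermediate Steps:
j = -3 (j = -3*(1*3 - 2) = -3*(3 - 2) = -3*1 = -3)
K(T) = 1
s(u) = 9 + 1/(u + u*(-3 + u)) (s(u) = 9 + 1/(u + u*(u - 3)) = 9 + 1/(u + u*(-3 + u)))
(s(12) + 151)*K(-5) = ((1 - 18*12 + 9*12²)/(12*(-2 + 12)) + 151)*1 = ((1/12)*(1 - 216 + 9*144)/10 + 151)*1 = ((1/12)*(⅒)*(1 - 216 + 1296) + 151)*1 = ((1/12)*(⅒)*1081 + 151)*1 = (1081/120 + 151)*1 = (19201/120)*1 = 19201/120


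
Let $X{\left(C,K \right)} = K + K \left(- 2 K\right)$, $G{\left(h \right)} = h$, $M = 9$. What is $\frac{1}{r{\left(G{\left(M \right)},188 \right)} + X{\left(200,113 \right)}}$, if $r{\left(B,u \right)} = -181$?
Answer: $- \frac{1}{25606} \approx -3.9053 \cdot 10^{-5}$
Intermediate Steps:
$X{\left(C,K \right)} = K - 2 K^{2}$
$\frac{1}{r{\left(G{\left(M \right)},188 \right)} + X{\left(200,113 \right)}} = \frac{1}{-181 + 113 \left(1 - 226\right)} = \frac{1}{-181 + 113 \left(-225\right)} = \frac{1}{-181 - 25425} = \frac{1}{-25606} = - \frac{1}{25606}$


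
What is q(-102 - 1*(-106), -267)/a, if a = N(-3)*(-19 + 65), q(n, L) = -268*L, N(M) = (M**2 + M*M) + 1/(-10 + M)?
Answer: 465114/5359 ≈ 86.791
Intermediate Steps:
N(M) = 1/(-10 + M) + 2*M**2 (N(M) = (M**2 + M**2) + 1/(-10 + M) = 2*M**2 + 1/(-10 + M) = 1/(-10 + M) + 2*M**2)
a = 10718/13 (a = ((1 - 20*(-3)**2 + 2*(-3)**3)/(-10 - 3))*(-19 + 65) = ((1 - 20*9 + 2*(-27))/(-13))*46 = -(1 - 180 - 54)/13*46 = -1/13*(-233)*46 = (233/13)*46 = 10718/13 ≈ 824.46)
q(-102 - 1*(-106), -267)/a = (-268*(-267))/(10718/13) = 71556*(13/10718) = 465114/5359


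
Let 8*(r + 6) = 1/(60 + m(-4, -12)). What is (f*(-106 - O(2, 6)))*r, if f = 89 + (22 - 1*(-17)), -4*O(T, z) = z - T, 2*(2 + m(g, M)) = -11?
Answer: 80608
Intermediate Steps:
m(g, M) = -15/2 (m(g, M) = -2 + (½)*(-11) = -2 - 11/2 = -15/2)
O(T, z) = -z/4 + T/4 (O(T, z) = -(z - T)/4 = -z/4 + T/4)
r = -2519/420 (r = -6 + 1/(8*(60 - 15/2)) = -6 + 1/(8*(105/2)) = -6 + (⅛)*(2/105) = -6 + 1/420 = -2519/420 ≈ -5.9976)
f = 128 (f = 89 + (22 + 17) = 89 + 39 = 128)
(f*(-106 - O(2, 6)))*r = (128*(-106 - (-¼*6 + (¼)*2)))*(-2519/420) = (128*(-106 - (-3/2 + ½)))*(-2519/420) = (128*(-106 - 1*(-1)))*(-2519/420) = (128*(-106 + 1))*(-2519/420) = (128*(-105))*(-2519/420) = -13440*(-2519/420) = 80608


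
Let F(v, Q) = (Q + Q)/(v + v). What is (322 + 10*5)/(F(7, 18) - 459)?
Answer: -868/1065 ≈ -0.81502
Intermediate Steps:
F(v, Q) = Q/v (F(v, Q) = (2*Q)/((2*v)) = (2*Q)*(1/(2*v)) = Q/v)
(322 + 10*5)/(F(7, 18) - 459) = (322 + 10*5)/(18/7 - 459) = (322 + 50)/(18*(⅐) - 459) = 372/(18/7 - 459) = 372/(-3195/7) = 372*(-7/3195) = -868/1065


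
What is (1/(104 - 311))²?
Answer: 1/42849 ≈ 2.3338e-5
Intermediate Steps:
(1/(104 - 311))² = (1/(-207))² = (-1/207)² = 1/42849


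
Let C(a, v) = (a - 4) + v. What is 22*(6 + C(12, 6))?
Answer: 440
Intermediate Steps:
C(a, v) = -4 + a + v (C(a, v) = (-4 + a) + v = -4 + a + v)
22*(6 + C(12, 6)) = 22*(6 + (-4 + 12 + 6)) = 22*(6 + 14) = 22*20 = 440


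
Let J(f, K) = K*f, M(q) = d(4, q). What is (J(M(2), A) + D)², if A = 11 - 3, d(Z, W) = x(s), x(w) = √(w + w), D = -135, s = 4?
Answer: 18737 - 4320*√2 ≈ 12628.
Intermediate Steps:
x(w) = √2*√w (x(w) = √(2*w) = √2*√w)
d(Z, W) = 2*√2 (d(Z, W) = √2*√4 = √2*2 = 2*√2)
A = 8
M(q) = 2*√2
(J(M(2), A) + D)² = (8*(2*√2) - 135)² = (16*√2 - 135)² = (-135 + 16*√2)²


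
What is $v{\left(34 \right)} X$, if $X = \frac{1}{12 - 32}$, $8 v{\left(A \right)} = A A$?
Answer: $- \frac{289}{40} \approx -7.225$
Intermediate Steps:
$v{\left(A \right)} = \frac{A^{2}}{8}$ ($v{\left(A \right)} = \frac{A A}{8} = \frac{A^{2}}{8}$)
$X = - \frac{1}{20}$ ($X = \frac{1}{-20} = - \frac{1}{20} \approx -0.05$)
$v{\left(34 \right)} X = \frac{34^{2}}{8} \left(- \frac{1}{20}\right) = \frac{1}{8} \cdot 1156 \left(- \frac{1}{20}\right) = \frac{289}{2} \left(- \frac{1}{20}\right) = - \frac{289}{40}$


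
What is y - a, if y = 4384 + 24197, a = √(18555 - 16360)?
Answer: 28581 - √2195 ≈ 28534.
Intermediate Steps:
a = √2195 ≈ 46.851
y = 28581
y - a = 28581 - √2195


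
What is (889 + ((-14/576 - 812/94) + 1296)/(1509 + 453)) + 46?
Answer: 24848811319/26557632 ≈ 935.66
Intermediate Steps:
(889 + ((-14/576 - 812/94) + 1296)/(1509 + 453)) + 46 = (889 + ((-14*1/576 - 812*1/94) + 1296)/1962) + 46 = (889 + ((-7/288 - 406/47) + 1296)*(1/1962)) + 46 = (889 + (-117257/13536 + 1296)*(1/1962)) + 46 = (889 + (17425399/13536)*(1/1962)) + 46 = (889 + 17425399/26557632) + 46 = 23627160247/26557632 + 46 = 24848811319/26557632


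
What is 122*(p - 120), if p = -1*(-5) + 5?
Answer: -13420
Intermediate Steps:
p = 10 (p = 5 + 5 = 10)
122*(p - 120) = 122*(10 - 120) = 122*(-110) = -13420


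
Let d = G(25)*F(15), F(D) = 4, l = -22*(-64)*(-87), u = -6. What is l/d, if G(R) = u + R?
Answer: -30624/19 ≈ -1611.8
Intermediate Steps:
l = -122496 (l = 1408*(-87) = -122496)
G(R) = -6 + R
d = 76 (d = (-6 + 25)*4 = 19*4 = 76)
l/d = -122496/76 = -122496*1/76 = -30624/19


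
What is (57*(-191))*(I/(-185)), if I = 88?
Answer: 958056/185 ≈ 5178.7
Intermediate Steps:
(57*(-191))*(I/(-185)) = (57*(-191))*(88/(-185)) = -958056*(-1)/185 = -10887*(-88/185) = 958056/185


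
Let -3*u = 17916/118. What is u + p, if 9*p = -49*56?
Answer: -188770/531 ≈ -355.50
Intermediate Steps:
p = -2744/9 (p = (-49*56)/9 = (⅑)*(-2744) = -2744/9 ≈ -304.89)
u = -2986/59 (u = -5972/118 = -⅓*8958/59 = -2986/59 ≈ -50.610)
u + p = -2986/59 - 2744/9 = -188770/531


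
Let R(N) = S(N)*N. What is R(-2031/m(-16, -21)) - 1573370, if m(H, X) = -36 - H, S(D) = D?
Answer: -625223039/400 ≈ -1.5631e+6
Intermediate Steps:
R(N) = N² (R(N) = N*N = N²)
R(-2031/m(-16, -21)) - 1573370 = (-2031/(-36 - 1*(-16)))² - 1573370 = (-2031/(-36 + 16))² - 1573370 = (-2031/(-20))² - 1573370 = (-2031*(-1/20))² - 1573370 = (2031/20)² - 1573370 = 4124961/400 - 1573370 = -625223039/400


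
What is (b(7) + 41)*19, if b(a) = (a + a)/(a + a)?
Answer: 798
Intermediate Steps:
b(a) = 1 (b(a) = (2*a)/((2*a)) = (2*a)*(1/(2*a)) = 1)
(b(7) + 41)*19 = (1 + 41)*19 = 42*19 = 798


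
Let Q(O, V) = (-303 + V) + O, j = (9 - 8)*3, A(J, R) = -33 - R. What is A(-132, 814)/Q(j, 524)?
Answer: -121/32 ≈ -3.7813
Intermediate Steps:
j = 3 (j = 1*3 = 3)
Q(O, V) = -303 + O + V
A(-132, 814)/Q(j, 524) = (-33 - 1*814)/(-303 + 3 + 524) = (-33 - 814)/224 = -847*1/224 = -121/32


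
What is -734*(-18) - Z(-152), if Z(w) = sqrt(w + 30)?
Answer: 13212 - I*sqrt(122) ≈ 13212.0 - 11.045*I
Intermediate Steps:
Z(w) = sqrt(30 + w)
-734*(-18) - Z(-152) = -734*(-18) - sqrt(30 - 152) = 13212 - sqrt(-122) = 13212 - I*sqrt(122)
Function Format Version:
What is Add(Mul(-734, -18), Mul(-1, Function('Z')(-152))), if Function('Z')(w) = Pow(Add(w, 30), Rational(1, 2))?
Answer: Add(13212, Mul(-1, I, Pow(122, Rational(1, 2)))) ≈ Add(13212., Mul(-11.045, I))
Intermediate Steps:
Function('Z')(w) = Pow(Add(30, w), Rational(1, 2))
Add(Mul(-734, -18), Mul(-1, Function('Z')(-152))) = Add(Mul(-734, -18), Mul(-1, Pow(Add(30, -152), Rational(1, 2)))) = Add(13212, Mul(-1, Pow(-122, Rational(1, 2)))) = Add(13212, Mul(-1, Mul(I, Pow(122, Rational(1, 2))))) = Add(13212, Mul(-1, I, Pow(122, Rational(1, 2))))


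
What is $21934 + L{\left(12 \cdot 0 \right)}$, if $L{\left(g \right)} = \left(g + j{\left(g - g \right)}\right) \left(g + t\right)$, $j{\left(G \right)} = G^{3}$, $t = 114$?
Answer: $21934$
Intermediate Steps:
$L{\left(g \right)} = g \left(114 + g\right)$ ($L{\left(g \right)} = \left(g + \left(g - g\right)^{3}\right) \left(g + 114\right) = \left(g + 0^{3}\right) \left(114 + g\right) = \left(g + 0\right) \left(114 + g\right) = g \left(114 + g\right)$)
$21934 + L{\left(12 \cdot 0 \right)} = 21934 + 12 \cdot 0 \left(114 + 12 \cdot 0\right) = 21934 + 0 \left(114 + 0\right) = 21934 + 0 \cdot 114 = 21934 + 0 = 21934$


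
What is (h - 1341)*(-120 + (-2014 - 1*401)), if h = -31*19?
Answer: 4892550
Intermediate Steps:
h = -589
(h - 1341)*(-120 + (-2014 - 1*401)) = (-589 - 1341)*(-120 + (-2014 - 1*401)) = -1930*(-120 + (-2014 - 401)) = -1930*(-120 - 2415) = -1930*(-2535) = 4892550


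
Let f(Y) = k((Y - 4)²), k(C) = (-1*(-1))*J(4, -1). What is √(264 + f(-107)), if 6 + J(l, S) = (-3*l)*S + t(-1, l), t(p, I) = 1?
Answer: √271 ≈ 16.462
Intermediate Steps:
J(l, S) = -5 - 3*S*l (J(l, S) = -6 + ((-3*l)*S + 1) = -6 + (-3*S*l + 1) = -6 + (1 - 3*S*l) = -5 - 3*S*l)
k(C) = 7 (k(C) = (-1*(-1))*(-5 - 3*(-1)*4) = 1*(-5 + 12) = 1*7 = 7)
f(Y) = 7
√(264 + f(-107)) = √(264 + 7) = √271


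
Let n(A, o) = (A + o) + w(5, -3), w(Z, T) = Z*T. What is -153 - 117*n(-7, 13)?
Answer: 900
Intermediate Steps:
w(Z, T) = T*Z
n(A, o) = -15 + A + o (n(A, o) = (A + o) - 3*5 = (A + o) - 15 = -15 + A + o)
-153 - 117*n(-7, 13) = -153 - 117*(-15 - 7 + 13) = -153 - 117*(-9) = -153 + 1053 = 900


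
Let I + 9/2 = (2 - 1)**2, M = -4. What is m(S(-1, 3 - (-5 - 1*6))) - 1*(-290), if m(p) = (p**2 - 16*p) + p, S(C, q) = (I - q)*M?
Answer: 4140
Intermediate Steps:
I = -7/2 (I = -9/2 + (2 - 1)**2 = -9/2 + 1**2 = -9/2 + 1 = -7/2 ≈ -3.5000)
S(C, q) = 14 + 4*q (S(C, q) = (-7/2 - q)*(-4) = 14 + 4*q)
m(p) = p**2 - 15*p
m(S(-1, 3 - (-5 - 1*6))) - 1*(-290) = (14 + 4*(3 - (-5 - 1*6)))*(-15 + (14 + 4*(3 - (-5 - 1*6)))) - 1*(-290) = (14 + 4*(3 - (-5 - 6)))*(-15 + (14 + 4*(3 - (-5 - 6)))) + 290 = (14 + 4*(3 - 1*(-11)))*(-15 + (14 + 4*(3 - 1*(-11)))) + 290 = (14 + 4*(3 + 11))*(-15 + (14 + 4*(3 + 11))) + 290 = (14 + 4*14)*(-15 + (14 + 4*14)) + 290 = (14 + 56)*(-15 + (14 + 56)) + 290 = 70*(-15 + 70) + 290 = 70*55 + 290 = 3850 + 290 = 4140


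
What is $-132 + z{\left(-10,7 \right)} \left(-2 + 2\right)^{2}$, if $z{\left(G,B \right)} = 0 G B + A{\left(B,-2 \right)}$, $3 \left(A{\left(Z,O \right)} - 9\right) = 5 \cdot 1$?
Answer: $-132$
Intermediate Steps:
$A{\left(Z,O \right)} = \frac{32}{3}$ ($A{\left(Z,O \right)} = 9 + \frac{5 \cdot 1}{3} = 9 + \frac{1}{3} \cdot 5 = 9 + \frac{5}{3} = \frac{32}{3}$)
$z{\left(G,B \right)} = \frac{32}{3}$ ($z{\left(G,B \right)} = 0 G B + \frac{32}{3} = 0 B + \frac{32}{3} = 0 + \frac{32}{3} = \frac{32}{3}$)
$-132 + z{\left(-10,7 \right)} \left(-2 + 2\right)^{2} = -132 + \frac{32 \left(-2 + 2\right)^{2}}{3} = -132 + \frac{32 \cdot 0^{2}}{3} = -132 + \frac{32}{3} \cdot 0 = -132 + 0 = -132$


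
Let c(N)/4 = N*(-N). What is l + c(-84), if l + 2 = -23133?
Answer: -51359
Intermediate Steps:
c(N) = -4*N**2 (c(N) = 4*(N*(-N)) = 4*(-N**2) = -4*N**2)
l = -23135 (l = -2 - 23133 = -23135)
l + c(-84) = -23135 - 4*(-84)**2 = -23135 - 4*7056 = -23135 - 28224 = -51359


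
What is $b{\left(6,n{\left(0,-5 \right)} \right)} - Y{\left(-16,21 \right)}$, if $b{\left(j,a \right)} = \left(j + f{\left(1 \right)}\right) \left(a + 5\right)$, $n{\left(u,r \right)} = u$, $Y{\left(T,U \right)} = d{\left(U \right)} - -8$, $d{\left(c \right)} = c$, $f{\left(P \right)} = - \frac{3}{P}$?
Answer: $-14$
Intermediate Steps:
$Y{\left(T,U \right)} = 8 + U$ ($Y{\left(T,U \right)} = U - -8 = U + 8 = 8 + U$)
$b{\left(j,a \right)} = \left(-3 + j\right) \left(5 + a\right)$ ($b{\left(j,a \right)} = \left(j - \frac{3}{1}\right) \left(a + 5\right) = \left(j - 3\right) \left(5 + a\right) = \left(-3 + j\right) \left(5 + a\right)$)
$b{\left(6,n{\left(0,-5 \right)} \right)} - Y{\left(-16,21 \right)} = \left(-15 - 0 + 5 \cdot 6 + 0 \cdot 6\right) - \left(8 + 21\right) = \left(-15 + 0 + 30 + 0\right) - 29 = 15 - 29 = -14$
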